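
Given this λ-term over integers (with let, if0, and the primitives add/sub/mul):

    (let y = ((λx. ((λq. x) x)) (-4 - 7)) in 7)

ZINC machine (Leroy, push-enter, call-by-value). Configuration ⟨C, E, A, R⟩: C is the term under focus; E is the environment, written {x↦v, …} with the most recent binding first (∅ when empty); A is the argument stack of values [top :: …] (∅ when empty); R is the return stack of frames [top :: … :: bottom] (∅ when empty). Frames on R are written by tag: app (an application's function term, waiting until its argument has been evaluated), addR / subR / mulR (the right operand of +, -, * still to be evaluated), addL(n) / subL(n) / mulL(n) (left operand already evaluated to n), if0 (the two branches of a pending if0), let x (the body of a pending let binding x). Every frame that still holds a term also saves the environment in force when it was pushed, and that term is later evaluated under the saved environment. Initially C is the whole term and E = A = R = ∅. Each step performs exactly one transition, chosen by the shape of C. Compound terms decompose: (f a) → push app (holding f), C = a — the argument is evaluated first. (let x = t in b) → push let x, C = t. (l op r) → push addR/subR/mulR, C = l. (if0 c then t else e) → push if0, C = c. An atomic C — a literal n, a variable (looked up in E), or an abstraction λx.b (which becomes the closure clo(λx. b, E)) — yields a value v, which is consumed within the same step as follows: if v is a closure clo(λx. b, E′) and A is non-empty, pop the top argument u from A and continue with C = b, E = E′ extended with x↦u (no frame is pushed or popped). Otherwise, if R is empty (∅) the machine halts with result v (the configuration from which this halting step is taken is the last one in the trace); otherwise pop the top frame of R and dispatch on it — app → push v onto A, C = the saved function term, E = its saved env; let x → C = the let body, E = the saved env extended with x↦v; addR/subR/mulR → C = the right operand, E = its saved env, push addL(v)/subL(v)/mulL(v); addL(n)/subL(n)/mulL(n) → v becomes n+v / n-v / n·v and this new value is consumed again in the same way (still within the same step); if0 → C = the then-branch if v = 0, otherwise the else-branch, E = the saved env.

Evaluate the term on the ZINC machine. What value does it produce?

Answer: 7

Machine steps:
[0] <C=(let y = ((λx. ((λq. x) x)) (-4 - 7)) in 7), E=∅, A=∅, R=∅>
[1] <C=((λx. ((λq. x) x)) (-4 - 7)), E=∅, A=∅, R=[let y]>
[2] <C=(-4 - 7), E=∅, A=∅, R=[app :: let y]>
[3] <C=-4, E=∅, A=∅, R=[subR :: app :: let y]>
[4] <C=7, E=∅, A=∅, R=[subL(-4) :: app :: let y]>
[5] <C=(λx. ((λq. x) x)), E=∅, A=[-11], R=[let y]>
[6] <C=((λq. x) x), E={x↦-11}, A=∅, R=[let y]>
[7] <C=x, E={x↦-11}, A=∅, R=[app :: let y]>
[8] <C=(λq. x), E={x↦-11}, A=[-11], R=[let y]>
[9] <C=x, E={q↦-11, x↦-11}, A=∅, R=[let y]>
[10] <C=7, E={y↦-11}, A=∅, R=∅>
→ final value 7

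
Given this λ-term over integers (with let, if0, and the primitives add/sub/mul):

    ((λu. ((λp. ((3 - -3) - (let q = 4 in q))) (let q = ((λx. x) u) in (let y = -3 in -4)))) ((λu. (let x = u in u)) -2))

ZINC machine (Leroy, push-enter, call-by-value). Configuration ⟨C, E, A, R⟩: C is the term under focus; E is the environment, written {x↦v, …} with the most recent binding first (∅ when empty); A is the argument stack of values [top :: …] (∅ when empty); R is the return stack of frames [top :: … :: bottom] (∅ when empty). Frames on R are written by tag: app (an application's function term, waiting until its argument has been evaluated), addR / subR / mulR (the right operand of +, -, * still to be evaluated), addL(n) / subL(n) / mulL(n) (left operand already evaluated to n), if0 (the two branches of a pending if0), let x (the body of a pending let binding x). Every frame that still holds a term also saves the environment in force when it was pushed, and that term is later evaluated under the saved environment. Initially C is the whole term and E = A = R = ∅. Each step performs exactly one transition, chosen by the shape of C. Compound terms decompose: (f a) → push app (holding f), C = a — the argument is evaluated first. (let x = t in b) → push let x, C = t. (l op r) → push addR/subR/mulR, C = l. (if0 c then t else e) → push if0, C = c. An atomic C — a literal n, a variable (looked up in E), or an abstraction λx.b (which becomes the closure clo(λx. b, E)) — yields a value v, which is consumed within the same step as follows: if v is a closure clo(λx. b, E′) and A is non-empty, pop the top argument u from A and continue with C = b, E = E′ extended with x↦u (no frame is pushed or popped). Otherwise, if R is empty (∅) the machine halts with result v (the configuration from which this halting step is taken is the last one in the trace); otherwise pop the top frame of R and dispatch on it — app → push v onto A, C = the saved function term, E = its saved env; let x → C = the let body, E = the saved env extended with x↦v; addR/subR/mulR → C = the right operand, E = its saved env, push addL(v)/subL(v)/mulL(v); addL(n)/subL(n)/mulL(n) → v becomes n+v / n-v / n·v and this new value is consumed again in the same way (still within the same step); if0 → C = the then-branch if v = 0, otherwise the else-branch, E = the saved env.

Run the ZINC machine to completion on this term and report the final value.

0. <C=((λu. ((λp. ((3 - -3) - (let q = 4 in q))) (let q = ((λx. x) u) in (let y = -3 in -4)))) ((λu. (let x = u in u)) -2)), E=∅, A=∅, R=∅>
1. <C=((λu. (let x = u in u)) -2), E=∅, A=∅, R=[app]>
2. <C=-2, E=∅, A=∅, R=[app :: app]>
3. <C=(λu. (let x = u in u)), E=∅, A=[-2], R=[app]>
4. <C=(let x = u in u), E={u↦-2}, A=∅, R=[app]>
5. <C=u, E={u↦-2}, A=∅, R=[let x :: app]>
6. <C=u, E={x↦-2, u↦-2}, A=∅, R=[app]>
7. <C=(λu. ((λp. ((3 - -3) - (let q = 4 in q))) (let q = ((λx. x) u) in (let y = -3 in -4)))), E=∅, A=[-2], R=∅>
8. <C=((λp. ((3 - -3) - (let q = 4 in q))) (let q = ((λx. x) u) in (let y = -3 in -4))), E={u↦-2}, A=∅, R=∅>
9. <C=(let q = ((λx. x) u) in (let y = -3 in -4)), E={u↦-2}, A=∅, R=[app]>
10. <C=((λx. x) u), E={u↦-2}, A=∅, R=[let q :: app]>
11. <C=u, E={u↦-2}, A=∅, R=[app :: let q :: app]>
12. <C=(λx. x), E={u↦-2}, A=[-2], R=[let q :: app]>
13. <C=x, E={x↦-2, u↦-2}, A=∅, R=[let q :: app]>
14. <C=(let y = -3 in -4), E={q↦-2, u↦-2}, A=∅, R=[app]>
15. <C=-3, E={q↦-2, u↦-2}, A=∅, R=[let y :: app]>
16. <C=-4, E={y↦-3, q↦-2, u↦-2}, A=∅, R=[app]>
17. <C=(λp. ((3 - -3) - (let q = 4 in q))), E={u↦-2}, A=[-4], R=∅>
18. <C=((3 - -3) - (let q = 4 in q)), E={p↦-4, u↦-2}, A=∅, R=∅>
19. <C=(3 - -3), E={p↦-4, u↦-2}, A=∅, R=[subR]>
20. <C=3, E={p↦-4, u↦-2}, A=∅, R=[subR :: subR]>
21. <C=-3, E={p↦-4, u↦-2}, A=∅, R=[subL(3) :: subR]>
22. <C=(let q = 4 in q), E={p↦-4, u↦-2}, A=∅, R=[subL(6)]>
23. <C=4, E={p↦-4, u↦-2}, A=∅, R=[let q :: subL(6)]>
24. <C=q, E={q↦4, p↦-4, u↦-2}, A=∅, R=[subL(6)]>
→ final value 2

Answer: 2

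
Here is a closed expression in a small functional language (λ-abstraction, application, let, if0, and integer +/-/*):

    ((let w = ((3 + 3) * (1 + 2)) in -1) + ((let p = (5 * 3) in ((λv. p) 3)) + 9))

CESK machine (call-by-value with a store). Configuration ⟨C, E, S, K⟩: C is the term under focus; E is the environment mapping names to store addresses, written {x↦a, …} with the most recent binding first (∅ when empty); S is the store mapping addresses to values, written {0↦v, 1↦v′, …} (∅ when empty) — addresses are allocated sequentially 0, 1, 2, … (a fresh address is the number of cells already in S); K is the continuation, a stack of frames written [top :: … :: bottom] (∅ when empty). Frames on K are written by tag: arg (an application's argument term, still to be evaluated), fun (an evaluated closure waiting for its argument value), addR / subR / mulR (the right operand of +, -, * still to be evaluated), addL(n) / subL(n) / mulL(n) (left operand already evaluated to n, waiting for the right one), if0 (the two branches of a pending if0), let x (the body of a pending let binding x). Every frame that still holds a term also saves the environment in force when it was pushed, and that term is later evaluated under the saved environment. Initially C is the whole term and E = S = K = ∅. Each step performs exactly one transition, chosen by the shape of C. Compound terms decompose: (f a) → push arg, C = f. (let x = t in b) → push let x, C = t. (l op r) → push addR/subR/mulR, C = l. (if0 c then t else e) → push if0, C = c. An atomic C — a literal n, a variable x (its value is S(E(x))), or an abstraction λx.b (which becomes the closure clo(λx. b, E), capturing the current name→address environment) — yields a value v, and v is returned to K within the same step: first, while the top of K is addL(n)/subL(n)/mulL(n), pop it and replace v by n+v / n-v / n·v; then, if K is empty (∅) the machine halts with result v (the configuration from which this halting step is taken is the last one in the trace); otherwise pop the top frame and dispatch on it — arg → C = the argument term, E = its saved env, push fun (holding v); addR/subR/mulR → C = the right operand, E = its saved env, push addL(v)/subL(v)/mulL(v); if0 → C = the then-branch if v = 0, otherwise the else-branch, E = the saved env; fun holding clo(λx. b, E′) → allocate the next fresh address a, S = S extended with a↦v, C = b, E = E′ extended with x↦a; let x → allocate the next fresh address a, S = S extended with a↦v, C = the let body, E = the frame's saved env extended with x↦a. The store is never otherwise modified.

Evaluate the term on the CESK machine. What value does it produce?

t=0: [C=((let w = ((3 + 3) * (1 + 2)) in -1) + ((let p = (5 * 3) in ((λv. p) 3)) + 9)) | E=∅ | S=∅ | K=∅]
t=1: [C=(let w = ((3 + 3) * (1 + 2)) in -1) | E=∅ | S=∅ | K=[addR]]
t=2: [C=((3 + 3) * (1 + 2)) | E=∅ | S=∅ | K=[let w :: addR]]
t=3: [C=(3 + 3) | E=∅ | S=∅ | K=[mulR :: let w :: addR]]
t=4: [C=3 | E=∅ | S=∅ | K=[addR :: mulR :: let w :: addR]]
t=5: [C=3 | E=∅ | S=∅ | K=[addL(3) :: mulR :: let w :: addR]]
t=6: [C=(1 + 2) | E=∅ | S=∅ | K=[mulL(6) :: let w :: addR]]
t=7: [C=1 | E=∅ | S=∅ | K=[addR :: mulL(6) :: let w :: addR]]
t=8: [C=2 | E=∅ | S=∅ | K=[addL(1) :: mulL(6) :: let w :: addR]]
t=9: [C=-1 | E={w↦0} | S={0↦18} | K=[addR]]
t=10: [C=((let p = (5 * 3) in ((λv. p) 3)) + 9) | E=∅ | S={0↦18} | K=[addL(-1)]]
t=11: [C=(let p = (5 * 3) in ((λv. p) 3)) | E=∅ | S={0↦18} | K=[addR :: addL(-1)]]
t=12: [C=(5 * 3) | E=∅ | S={0↦18} | K=[let p :: addR :: addL(-1)]]
t=13: [C=5 | E=∅ | S={0↦18} | K=[mulR :: let p :: addR :: addL(-1)]]
t=14: [C=3 | E=∅ | S={0↦18} | K=[mulL(5) :: let p :: addR :: addL(-1)]]
t=15: [C=((λv. p) 3) | E={p↦1} | S={0↦18, 1↦15} | K=[addR :: addL(-1)]]
t=16: [C=(λv. p) | E={p↦1} | S={0↦18, 1↦15} | K=[arg :: addR :: addL(-1)]]
t=17: [C=3 | E={p↦1} | S={0↦18, 1↦15} | K=[fun :: addR :: addL(-1)]]
t=18: [C=p | E={v↦2, p↦1} | S={0↦18, 1↦15, 2↦3} | K=[addR :: addL(-1)]]
t=19: [C=9 | E=∅ | S={0↦18, 1↦15, 2↦3} | K=[addL(15) :: addL(-1)]]
→ final value 23

Answer: 23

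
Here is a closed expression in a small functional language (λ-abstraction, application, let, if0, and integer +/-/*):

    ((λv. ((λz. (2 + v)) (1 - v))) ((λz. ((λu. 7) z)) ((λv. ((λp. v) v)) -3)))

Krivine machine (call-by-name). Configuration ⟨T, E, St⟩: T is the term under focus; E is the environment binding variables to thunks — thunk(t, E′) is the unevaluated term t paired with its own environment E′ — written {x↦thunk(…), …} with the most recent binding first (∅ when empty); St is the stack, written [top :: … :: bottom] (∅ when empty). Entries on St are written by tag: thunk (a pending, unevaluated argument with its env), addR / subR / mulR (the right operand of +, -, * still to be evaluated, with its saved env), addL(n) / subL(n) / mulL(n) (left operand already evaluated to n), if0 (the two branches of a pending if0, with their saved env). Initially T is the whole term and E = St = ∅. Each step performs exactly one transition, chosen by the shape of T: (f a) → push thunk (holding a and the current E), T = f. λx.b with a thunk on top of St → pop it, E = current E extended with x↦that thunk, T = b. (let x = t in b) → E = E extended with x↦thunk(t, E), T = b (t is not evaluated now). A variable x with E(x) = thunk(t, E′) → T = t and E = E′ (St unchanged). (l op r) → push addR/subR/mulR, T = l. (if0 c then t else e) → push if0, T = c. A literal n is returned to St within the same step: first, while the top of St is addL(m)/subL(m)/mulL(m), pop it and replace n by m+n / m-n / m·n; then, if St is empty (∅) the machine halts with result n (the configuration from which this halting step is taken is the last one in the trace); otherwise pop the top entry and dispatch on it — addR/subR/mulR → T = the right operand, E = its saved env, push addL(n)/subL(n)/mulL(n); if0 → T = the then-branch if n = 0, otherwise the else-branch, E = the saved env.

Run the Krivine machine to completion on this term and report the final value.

[0] <T=((λv. ((λz. (2 + v)) (1 - v))) ((λz. ((λu. 7) z)) ((λv. ((λp. v) v)) -3))), E=∅, St=∅>
[1] <T=(λv. ((λz. (2 + v)) (1 - v))), E=∅, St=[thunk]>
[2] <T=((λz. (2 + v)) (1 - v)), E={v↦thunk(((λz. ((λu. 7) z)) ((λv. ((λp. v) v)) -3)), ∅)}, St=∅>
[3] <T=(λz. (2 + v)), E={v↦thunk(((λz. ((λu. 7) z)) ((λv. ((λp. v) v)) -3)), ∅)}, St=[thunk]>
[4] <T=(2 + v), E={z↦thunk((1 - v), {v↦thunk(((λz. ((λu. 7) z)) ((λv. ((λp. v) v)) -3)), ∅)}), v↦thunk(((λz. ((λu. 7) z)) ((λv. ((λp. v) v)) -3)), ∅)}, St=∅>
[5] <T=2, E={z↦thunk((1 - v), {v↦thunk(((λz. ((λu. 7) z)) ((λv. ((λp. v) v)) -3)), ∅)}), v↦thunk(((λz. ((λu. 7) z)) ((λv. ((λp. v) v)) -3)), ∅)}, St=[addR]>
[6] <T=v, E={z↦thunk((1 - v), {v↦thunk(((λz. ((λu. 7) z)) ((λv. ((λp. v) v)) -3)), ∅)}), v↦thunk(((λz. ((λu. 7) z)) ((λv. ((λp. v) v)) -3)), ∅)}, St=[addL(2)]>
[7] <T=((λz. ((λu. 7) z)) ((λv. ((λp. v) v)) -3)), E=∅, St=[addL(2)]>
[8] <T=(λz. ((λu. 7) z)), E=∅, St=[thunk :: addL(2)]>
[9] <T=((λu. 7) z), E={z↦thunk(((λv. ((λp. v) v)) -3), ∅)}, St=[addL(2)]>
[10] <T=(λu. 7), E={z↦thunk(((λv. ((λp. v) v)) -3), ∅)}, St=[thunk :: addL(2)]>
[11] <T=7, E={u↦thunk(z, {z↦thunk(((λv. ((λp. v) v)) -3), ∅)}), z↦thunk(((λv. ((λp. v) v)) -3), ∅)}, St=[addL(2)]>
→ final value 9

Answer: 9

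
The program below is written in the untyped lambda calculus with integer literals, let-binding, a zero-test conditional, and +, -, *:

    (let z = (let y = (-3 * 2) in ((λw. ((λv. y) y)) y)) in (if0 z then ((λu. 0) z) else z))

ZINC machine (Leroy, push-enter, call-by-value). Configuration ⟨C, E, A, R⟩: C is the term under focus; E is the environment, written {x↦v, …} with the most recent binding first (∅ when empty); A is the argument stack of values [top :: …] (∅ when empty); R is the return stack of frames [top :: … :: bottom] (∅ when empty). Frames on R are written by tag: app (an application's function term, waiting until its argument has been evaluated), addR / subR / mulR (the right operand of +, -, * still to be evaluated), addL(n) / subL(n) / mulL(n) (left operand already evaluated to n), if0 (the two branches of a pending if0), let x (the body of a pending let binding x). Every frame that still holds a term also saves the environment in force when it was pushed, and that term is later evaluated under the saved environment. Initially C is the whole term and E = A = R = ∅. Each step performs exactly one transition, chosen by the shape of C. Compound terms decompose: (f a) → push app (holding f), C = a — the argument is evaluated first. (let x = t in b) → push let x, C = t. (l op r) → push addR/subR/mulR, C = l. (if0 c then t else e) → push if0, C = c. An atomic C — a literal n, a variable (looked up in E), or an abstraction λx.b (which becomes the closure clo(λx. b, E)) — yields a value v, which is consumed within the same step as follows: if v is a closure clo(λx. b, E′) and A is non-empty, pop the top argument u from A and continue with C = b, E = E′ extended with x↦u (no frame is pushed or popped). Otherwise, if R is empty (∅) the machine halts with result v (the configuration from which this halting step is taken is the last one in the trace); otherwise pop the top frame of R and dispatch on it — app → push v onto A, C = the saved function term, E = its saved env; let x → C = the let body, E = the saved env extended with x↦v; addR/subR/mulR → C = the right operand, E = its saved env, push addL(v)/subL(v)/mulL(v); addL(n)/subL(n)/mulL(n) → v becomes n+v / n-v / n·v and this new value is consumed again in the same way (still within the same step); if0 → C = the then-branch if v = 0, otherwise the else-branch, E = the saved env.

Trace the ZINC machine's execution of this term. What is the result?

[0] [C=(let z = (let y = (-3 * 2) in ((λw. ((λv. y) y)) y)) in (if0 z then ((λu. 0) z) else z)) | E=∅ | A=∅ | R=∅]
[1] [C=(let y = (-3 * 2) in ((λw. ((λv. y) y)) y)) | E=∅ | A=∅ | R=[let z]]
[2] [C=(-3 * 2) | E=∅ | A=∅ | R=[let y :: let z]]
[3] [C=-3 | E=∅ | A=∅ | R=[mulR :: let y :: let z]]
[4] [C=2 | E=∅ | A=∅ | R=[mulL(-3) :: let y :: let z]]
[5] [C=((λw. ((λv. y) y)) y) | E={y↦-6} | A=∅ | R=[let z]]
[6] [C=y | E={y↦-6} | A=∅ | R=[app :: let z]]
[7] [C=(λw. ((λv. y) y)) | E={y↦-6} | A=[-6] | R=[let z]]
[8] [C=((λv. y) y) | E={w↦-6, y↦-6} | A=∅ | R=[let z]]
[9] [C=y | E={w↦-6, y↦-6} | A=∅ | R=[app :: let z]]
[10] [C=(λv. y) | E={w↦-6, y↦-6} | A=[-6] | R=[let z]]
[11] [C=y | E={v↦-6, w↦-6, y↦-6} | A=∅ | R=[let z]]
[12] [C=(if0 z then ((λu. 0) z) else z) | E={z↦-6} | A=∅ | R=∅]
[13] [C=z | E={z↦-6} | A=∅ | R=[if0]]
[14] [C=z | E={z↦-6} | A=∅ | R=∅]
→ final value -6

Answer: -6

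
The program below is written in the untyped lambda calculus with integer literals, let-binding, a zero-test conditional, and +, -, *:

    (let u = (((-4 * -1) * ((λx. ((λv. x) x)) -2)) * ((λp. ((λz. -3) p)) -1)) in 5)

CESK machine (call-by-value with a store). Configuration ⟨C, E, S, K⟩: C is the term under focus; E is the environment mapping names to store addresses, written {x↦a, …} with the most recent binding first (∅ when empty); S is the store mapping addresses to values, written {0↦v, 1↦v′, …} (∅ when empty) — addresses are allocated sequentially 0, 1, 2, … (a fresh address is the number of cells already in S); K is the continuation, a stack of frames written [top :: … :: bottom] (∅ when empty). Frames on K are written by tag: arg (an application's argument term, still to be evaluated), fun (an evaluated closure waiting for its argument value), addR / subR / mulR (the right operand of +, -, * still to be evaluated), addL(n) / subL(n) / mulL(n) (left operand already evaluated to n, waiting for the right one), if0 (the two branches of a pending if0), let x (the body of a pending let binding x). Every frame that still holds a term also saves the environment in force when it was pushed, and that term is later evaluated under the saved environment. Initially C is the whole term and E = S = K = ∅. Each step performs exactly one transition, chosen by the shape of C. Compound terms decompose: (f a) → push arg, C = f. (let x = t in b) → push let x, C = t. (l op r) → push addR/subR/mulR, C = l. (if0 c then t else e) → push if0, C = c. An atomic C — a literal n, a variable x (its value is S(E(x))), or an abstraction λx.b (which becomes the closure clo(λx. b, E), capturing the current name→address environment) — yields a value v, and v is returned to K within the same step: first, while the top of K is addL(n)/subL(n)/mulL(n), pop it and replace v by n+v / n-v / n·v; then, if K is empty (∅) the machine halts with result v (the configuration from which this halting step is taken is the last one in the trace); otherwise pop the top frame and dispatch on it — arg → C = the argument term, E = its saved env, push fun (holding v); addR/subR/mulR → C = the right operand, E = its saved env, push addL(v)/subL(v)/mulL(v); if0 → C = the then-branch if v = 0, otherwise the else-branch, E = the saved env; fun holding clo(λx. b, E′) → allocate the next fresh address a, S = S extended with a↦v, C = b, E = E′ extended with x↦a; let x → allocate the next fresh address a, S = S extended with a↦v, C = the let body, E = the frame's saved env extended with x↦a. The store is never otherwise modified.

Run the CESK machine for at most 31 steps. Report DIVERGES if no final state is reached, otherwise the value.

Answer: 5

Machine steps:
t=0: [C=(let u = (((-4 * -1) * ((λx. ((λv. x) x)) -2)) * ((λp. ((λz. -3) p)) -1)) in 5) | E=∅ | S=∅ | K=∅]
t=1: [C=(((-4 * -1) * ((λx. ((λv. x) x)) -2)) * ((λp. ((λz. -3) p)) -1)) | E=∅ | S=∅ | K=[let u]]
t=2: [C=((-4 * -1) * ((λx. ((λv. x) x)) -2)) | E=∅ | S=∅ | K=[mulR :: let u]]
t=3: [C=(-4 * -1) | E=∅ | S=∅ | K=[mulR :: mulR :: let u]]
t=4: [C=-4 | E=∅ | S=∅ | K=[mulR :: mulR :: mulR :: let u]]
t=5: [C=-1 | E=∅ | S=∅ | K=[mulL(-4) :: mulR :: mulR :: let u]]
t=6: [C=((λx. ((λv. x) x)) -2) | E=∅ | S=∅ | K=[mulL(4) :: mulR :: let u]]
t=7: [C=(λx. ((λv. x) x)) | E=∅ | S=∅ | K=[arg :: mulL(4) :: mulR :: let u]]
t=8: [C=-2 | E=∅ | S=∅ | K=[fun :: mulL(4) :: mulR :: let u]]
t=9: [C=((λv. x) x) | E={x↦0} | S={0↦-2} | K=[mulL(4) :: mulR :: let u]]
t=10: [C=(λv. x) | E={x↦0} | S={0↦-2} | K=[arg :: mulL(4) :: mulR :: let u]]
t=11: [C=x | E={x↦0} | S={0↦-2} | K=[fun :: mulL(4) :: mulR :: let u]]
t=12: [C=x | E={v↦1, x↦0} | S={0↦-2, 1↦-2} | K=[mulL(4) :: mulR :: let u]]
t=13: [C=((λp. ((λz. -3) p)) -1) | E=∅ | S={0↦-2, 1↦-2} | K=[mulL(-8) :: let u]]
t=14: [C=(λp. ((λz. -3) p)) | E=∅ | S={0↦-2, 1↦-2} | K=[arg :: mulL(-8) :: let u]]
t=15: [C=-1 | E=∅ | S={0↦-2, 1↦-2} | K=[fun :: mulL(-8) :: let u]]
t=16: [C=((λz. -3) p) | E={p↦2} | S={0↦-2, 1↦-2, 2↦-1} | K=[mulL(-8) :: let u]]
t=17: [C=(λz. -3) | E={p↦2} | S={0↦-2, 1↦-2, 2↦-1} | K=[arg :: mulL(-8) :: let u]]
t=18: [C=p | E={p↦2} | S={0↦-2, 1↦-2, 2↦-1} | K=[fun :: mulL(-8) :: let u]]
t=19: [C=-3 | E={z↦3, p↦2} | S={0↦-2, 1↦-2, 2↦-1, 3↦-1} | K=[mulL(-8) :: let u]]
t=20: [C=5 | E={u↦4} | S={0↦-2, 1↦-2, 2↦-1, 3↦-1, 4↦24} | K=∅]
→ final value 5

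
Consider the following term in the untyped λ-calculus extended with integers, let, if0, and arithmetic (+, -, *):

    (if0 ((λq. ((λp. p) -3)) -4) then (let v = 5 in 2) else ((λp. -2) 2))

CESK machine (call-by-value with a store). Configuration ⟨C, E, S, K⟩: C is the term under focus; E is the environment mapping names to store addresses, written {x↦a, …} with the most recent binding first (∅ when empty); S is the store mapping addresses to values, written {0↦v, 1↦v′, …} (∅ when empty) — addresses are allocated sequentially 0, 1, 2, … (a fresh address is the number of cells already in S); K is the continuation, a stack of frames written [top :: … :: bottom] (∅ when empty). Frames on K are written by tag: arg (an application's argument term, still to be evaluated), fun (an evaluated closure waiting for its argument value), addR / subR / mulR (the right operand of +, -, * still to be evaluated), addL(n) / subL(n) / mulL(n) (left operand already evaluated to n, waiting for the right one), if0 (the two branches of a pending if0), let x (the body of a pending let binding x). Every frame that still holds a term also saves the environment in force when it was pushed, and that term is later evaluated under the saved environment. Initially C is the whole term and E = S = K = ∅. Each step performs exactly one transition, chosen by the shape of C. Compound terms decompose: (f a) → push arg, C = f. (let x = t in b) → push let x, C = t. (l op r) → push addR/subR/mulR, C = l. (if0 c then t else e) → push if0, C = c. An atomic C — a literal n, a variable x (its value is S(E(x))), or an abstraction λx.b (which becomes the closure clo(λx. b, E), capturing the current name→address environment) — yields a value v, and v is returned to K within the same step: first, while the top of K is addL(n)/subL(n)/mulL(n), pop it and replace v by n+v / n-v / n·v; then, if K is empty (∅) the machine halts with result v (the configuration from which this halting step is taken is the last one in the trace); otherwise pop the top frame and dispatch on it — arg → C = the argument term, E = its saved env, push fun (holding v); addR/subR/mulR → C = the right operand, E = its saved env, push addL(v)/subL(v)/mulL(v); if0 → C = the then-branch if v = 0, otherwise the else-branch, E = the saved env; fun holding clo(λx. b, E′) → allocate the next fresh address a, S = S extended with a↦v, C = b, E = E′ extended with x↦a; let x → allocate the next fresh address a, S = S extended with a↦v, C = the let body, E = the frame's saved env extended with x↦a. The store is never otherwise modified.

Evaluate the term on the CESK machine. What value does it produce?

step 0: [C=(if0 ((λq. ((λp. p) -3)) -4) then (let v = 5 in 2) else ((λp. -2) 2)) | E=∅ | S=∅ | K=∅]
step 1: [C=((λq. ((λp. p) -3)) -4) | E=∅ | S=∅ | K=[if0]]
step 2: [C=(λq. ((λp. p) -3)) | E=∅ | S=∅ | K=[arg :: if0]]
step 3: [C=-4 | E=∅ | S=∅ | K=[fun :: if0]]
step 4: [C=((λp. p) -3) | E={q↦0} | S={0↦-4} | K=[if0]]
step 5: [C=(λp. p) | E={q↦0} | S={0↦-4} | K=[arg :: if0]]
step 6: [C=-3 | E={q↦0} | S={0↦-4} | K=[fun :: if0]]
step 7: [C=p | E={p↦1, q↦0} | S={0↦-4, 1↦-3} | K=[if0]]
step 8: [C=((λp. -2) 2) | E=∅ | S={0↦-4, 1↦-3} | K=∅]
step 9: [C=(λp. -2) | E=∅ | S={0↦-4, 1↦-3} | K=[arg]]
step 10: [C=2 | E=∅ | S={0↦-4, 1↦-3} | K=[fun]]
step 11: [C=-2 | E={p↦2} | S={0↦-4, 1↦-3, 2↦2} | K=∅]
→ final value -2

Answer: -2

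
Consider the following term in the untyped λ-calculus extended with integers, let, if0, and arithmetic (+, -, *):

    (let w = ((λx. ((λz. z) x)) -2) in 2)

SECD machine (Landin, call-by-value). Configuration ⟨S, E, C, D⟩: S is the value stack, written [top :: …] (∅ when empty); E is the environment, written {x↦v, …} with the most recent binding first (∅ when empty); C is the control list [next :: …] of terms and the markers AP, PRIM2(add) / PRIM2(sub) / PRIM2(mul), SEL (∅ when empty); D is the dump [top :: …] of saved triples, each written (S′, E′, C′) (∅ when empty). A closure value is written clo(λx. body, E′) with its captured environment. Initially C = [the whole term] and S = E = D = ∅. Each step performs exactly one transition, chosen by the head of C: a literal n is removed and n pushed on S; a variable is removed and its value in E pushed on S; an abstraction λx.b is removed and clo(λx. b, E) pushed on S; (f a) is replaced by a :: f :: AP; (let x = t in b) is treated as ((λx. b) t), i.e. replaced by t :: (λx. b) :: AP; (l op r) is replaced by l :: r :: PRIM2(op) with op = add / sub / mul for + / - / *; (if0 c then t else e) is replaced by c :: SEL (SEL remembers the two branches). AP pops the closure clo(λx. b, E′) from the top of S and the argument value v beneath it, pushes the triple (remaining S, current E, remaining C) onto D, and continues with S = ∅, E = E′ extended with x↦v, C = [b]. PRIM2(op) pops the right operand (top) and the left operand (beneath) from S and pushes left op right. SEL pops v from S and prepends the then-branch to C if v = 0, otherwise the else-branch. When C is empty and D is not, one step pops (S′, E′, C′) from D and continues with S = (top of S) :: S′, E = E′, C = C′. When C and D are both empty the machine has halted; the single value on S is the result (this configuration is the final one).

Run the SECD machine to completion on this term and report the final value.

0. <S=∅, E=∅, C=[(let w = ((λx. ((λz. z) x)) -2) in 2)], D=∅>
1. <S=∅, E=∅, C=[((λx. ((λz. z) x)) -2) :: (λw. 2) :: AP], D=∅>
2. <S=∅, E=∅, C=[-2 :: (λx. ((λz. z) x)) :: AP :: (λw. 2) :: AP], D=∅>
3. <S=[-2], E=∅, C=[(λx. ((λz. z) x)) :: AP :: (λw. 2) :: AP], D=∅>
4. <S=[clo(λx. ((λz. z) x), ∅) :: -2], E=∅, C=[AP :: (λw. 2) :: AP], D=∅>
5. <S=∅, E={x↦-2}, C=[((λz. z) x)], D=[(∅, ∅, [(λw. 2) :: AP])]>
6. <S=∅, E={x↦-2}, C=[x :: (λz. z) :: AP], D=[(∅, ∅, [(λw. 2) :: AP])]>
7. <S=[-2], E={x↦-2}, C=[(λz. z) :: AP], D=[(∅, ∅, [(λw. 2) :: AP])]>
8. <S=[clo(λz. z, {x↦-2}) :: -2], E={x↦-2}, C=[AP], D=[(∅, ∅, [(λw. 2) :: AP])]>
9. <S=∅, E={z↦-2, x↦-2}, C=[z], D=[(∅, {x↦-2}, ∅) :: (∅, ∅, [(λw. 2) :: AP])]>
10. <S=[-2], E={z↦-2, x↦-2}, C=∅, D=[(∅, {x↦-2}, ∅) :: (∅, ∅, [(λw. 2) :: AP])]>
11. <S=[-2], E={x↦-2}, C=∅, D=[(∅, ∅, [(λw. 2) :: AP])]>
12. <S=[-2], E=∅, C=[(λw. 2) :: AP], D=∅>
13. <S=[clo(λw. 2, ∅) :: -2], E=∅, C=[AP], D=∅>
14. <S=∅, E={w↦-2}, C=[2], D=[(∅, ∅, ∅)]>
15. <S=[2], E={w↦-2}, C=∅, D=[(∅, ∅, ∅)]>
16. <S=[2], E=∅, C=∅, D=∅>
→ final value 2

Answer: 2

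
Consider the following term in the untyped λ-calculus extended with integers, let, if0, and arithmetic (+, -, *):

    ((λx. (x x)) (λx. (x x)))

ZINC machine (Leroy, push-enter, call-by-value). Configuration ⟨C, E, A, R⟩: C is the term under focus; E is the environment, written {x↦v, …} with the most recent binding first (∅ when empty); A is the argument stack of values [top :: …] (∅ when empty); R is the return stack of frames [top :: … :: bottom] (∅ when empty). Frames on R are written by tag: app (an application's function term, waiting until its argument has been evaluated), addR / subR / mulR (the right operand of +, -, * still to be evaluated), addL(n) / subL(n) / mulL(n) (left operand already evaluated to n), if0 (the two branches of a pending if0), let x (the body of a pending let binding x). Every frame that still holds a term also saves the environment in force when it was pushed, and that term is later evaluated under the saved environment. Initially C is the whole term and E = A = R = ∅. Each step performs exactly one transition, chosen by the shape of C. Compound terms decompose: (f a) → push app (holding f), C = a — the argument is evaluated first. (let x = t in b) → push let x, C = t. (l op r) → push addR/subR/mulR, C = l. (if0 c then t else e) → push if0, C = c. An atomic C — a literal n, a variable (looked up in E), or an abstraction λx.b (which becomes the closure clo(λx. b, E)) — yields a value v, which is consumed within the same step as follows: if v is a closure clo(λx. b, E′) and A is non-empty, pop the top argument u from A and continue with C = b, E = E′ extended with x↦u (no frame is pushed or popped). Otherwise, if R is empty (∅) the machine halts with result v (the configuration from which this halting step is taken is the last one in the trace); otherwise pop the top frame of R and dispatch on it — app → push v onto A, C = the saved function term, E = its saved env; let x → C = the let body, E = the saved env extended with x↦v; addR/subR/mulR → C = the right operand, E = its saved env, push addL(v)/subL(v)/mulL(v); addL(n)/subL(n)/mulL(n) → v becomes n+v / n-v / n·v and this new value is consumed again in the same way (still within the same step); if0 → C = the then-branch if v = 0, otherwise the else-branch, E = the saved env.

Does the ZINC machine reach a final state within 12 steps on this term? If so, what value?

Answer: DIVERGES (no final state within 12 steps)

Execution trace:
step 0: ⟨C=((λx. (x x)) (λx. (x x))); E=∅; A=∅; R=∅⟩
step 1: ⟨C=(λx. (x x)); E=∅; A=∅; R=[app]⟩
step 2: ⟨C=(λx. (x x)); E=∅; A=[clo(λx. (x x), ∅)]; R=∅⟩
step 3: ⟨C=(x x); E={x↦clo(λx. (x x), ∅)}; A=∅; R=∅⟩
step 4: ⟨C=x; E={x↦clo(λx. (x x), ∅)}; A=∅; R=[app]⟩
step 5: ⟨C=x; E={x↦clo(λx. (x x), ∅)}; A=[clo(λx. (x x), ∅)]; R=∅⟩
… configuration repeats with period 3 (steps 3–5 recur indefinitely) …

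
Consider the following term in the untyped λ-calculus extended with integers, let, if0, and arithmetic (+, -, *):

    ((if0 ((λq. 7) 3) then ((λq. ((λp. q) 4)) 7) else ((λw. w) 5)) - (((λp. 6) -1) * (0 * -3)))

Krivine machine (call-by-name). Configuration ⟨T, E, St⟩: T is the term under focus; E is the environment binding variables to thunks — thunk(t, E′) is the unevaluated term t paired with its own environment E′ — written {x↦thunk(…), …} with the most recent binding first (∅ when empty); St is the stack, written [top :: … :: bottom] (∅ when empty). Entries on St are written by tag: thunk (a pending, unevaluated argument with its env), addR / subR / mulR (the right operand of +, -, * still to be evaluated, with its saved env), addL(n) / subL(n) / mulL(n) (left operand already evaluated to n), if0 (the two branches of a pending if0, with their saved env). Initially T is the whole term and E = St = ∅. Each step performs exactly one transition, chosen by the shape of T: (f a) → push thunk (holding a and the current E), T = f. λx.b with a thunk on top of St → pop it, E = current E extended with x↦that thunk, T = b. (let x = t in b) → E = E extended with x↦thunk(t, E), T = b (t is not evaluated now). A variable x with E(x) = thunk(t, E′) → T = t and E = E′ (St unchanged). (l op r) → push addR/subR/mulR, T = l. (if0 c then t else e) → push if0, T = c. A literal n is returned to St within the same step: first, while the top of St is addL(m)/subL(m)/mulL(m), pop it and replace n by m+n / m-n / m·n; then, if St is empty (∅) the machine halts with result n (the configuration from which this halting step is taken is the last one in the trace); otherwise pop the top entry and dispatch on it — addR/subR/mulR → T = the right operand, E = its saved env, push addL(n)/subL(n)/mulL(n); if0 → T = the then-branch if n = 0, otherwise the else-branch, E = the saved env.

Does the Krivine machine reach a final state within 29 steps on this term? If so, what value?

t=0: ⟨T=((if0 ((λq. 7) 3) then ((λq. ((λp. q) 4)) 7) else ((λw. w) 5)) - (((λp. 6) -1) * (0 * -3))); E=∅; St=∅⟩
t=1: ⟨T=(if0 ((λq. 7) 3) then ((λq. ((λp. q) 4)) 7) else ((λw. w) 5)); E=∅; St=[subR]⟩
t=2: ⟨T=((λq. 7) 3); E=∅; St=[if0 :: subR]⟩
t=3: ⟨T=(λq. 7); E=∅; St=[thunk :: if0 :: subR]⟩
t=4: ⟨T=7; E={q↦thunk(3, ∅)}; St=[if0 :: subR]⟩
t=5: ⟨T=((λw. w) 5); E=∅; St=[subR]⟩
t=6: ⟨T=(λw. w); E=∅; St=[thunk :: subR]⟩
t=7: ⟨T=w; E={w↦thunk(5, ∅)}; St=[subR]⟩
t=8: ⟨T=5; E=∅; St=[subR]⟩
t=9: ⟨T=(((λp. 6) -1) * (0 * -3)); E=∅; St=[subL(5)]⟩
t=10: ⟨T=((λp. 6) -1); E=∅; St=[mulR :: subL(5)]⟩
t=11: ⟨T=(λp. 6); E=∅; St=[thunk :: mulR :: subL(5)]⟩
t=12: ⟨T=6; E={p↦thunk(-1, ∅)}; St=[mulR :: subL(5)]⟩
t=13: ⟨T=(0 * -3); E=∅; St=[mulL(6) :: subL(5)]⟩
t=14: ⟨T=0; E=∅; St=[mulR :: mulL(6) :: subL(5)]⟩
t=15: ⟨T=-3; E=∅; St=[mulL(0) :: mulL(6) :: subL(5)]⟩
→ final value 5

Answer: 5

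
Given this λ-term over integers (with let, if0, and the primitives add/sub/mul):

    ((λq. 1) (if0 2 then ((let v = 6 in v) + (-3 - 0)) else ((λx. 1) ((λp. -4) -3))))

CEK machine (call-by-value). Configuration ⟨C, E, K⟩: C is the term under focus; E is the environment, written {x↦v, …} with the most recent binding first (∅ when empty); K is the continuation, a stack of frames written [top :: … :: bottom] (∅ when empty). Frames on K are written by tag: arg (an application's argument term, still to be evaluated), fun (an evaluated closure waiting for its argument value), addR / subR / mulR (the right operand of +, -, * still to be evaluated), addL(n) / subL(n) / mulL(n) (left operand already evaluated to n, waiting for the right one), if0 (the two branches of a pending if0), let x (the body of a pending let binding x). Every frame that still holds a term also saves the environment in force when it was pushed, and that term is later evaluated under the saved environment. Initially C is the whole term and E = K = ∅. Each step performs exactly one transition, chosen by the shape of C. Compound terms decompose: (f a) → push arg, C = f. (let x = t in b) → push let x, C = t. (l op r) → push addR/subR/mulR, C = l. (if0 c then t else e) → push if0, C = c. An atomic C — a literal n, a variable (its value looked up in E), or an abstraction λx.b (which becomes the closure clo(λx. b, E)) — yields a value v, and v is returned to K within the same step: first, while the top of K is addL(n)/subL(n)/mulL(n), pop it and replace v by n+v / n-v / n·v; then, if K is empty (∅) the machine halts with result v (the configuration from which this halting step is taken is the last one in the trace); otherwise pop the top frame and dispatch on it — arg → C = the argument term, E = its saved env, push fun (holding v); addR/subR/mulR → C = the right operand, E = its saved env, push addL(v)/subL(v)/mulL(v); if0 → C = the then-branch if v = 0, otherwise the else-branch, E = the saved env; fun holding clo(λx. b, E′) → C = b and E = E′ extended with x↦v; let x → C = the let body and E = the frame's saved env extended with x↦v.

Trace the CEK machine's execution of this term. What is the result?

t=0: <C=((λq. 1) (if0 2 then ((let v = 6 in v) + (-3 - 0)) else ((λx. 1) ((λp. -4) -3)))), E=∅, K=∅>
t=1: <C=(λq. 1), E=∅, K=[arg]>
t=2: <C=(if0 2 then ((let v = 6 in v) + (-3 - 0)) else ((λx. 1) ((λp. -4) -3))), E=∅, K=[fun]>
t=3: <C=2, E=∅, K=[if0 :: fun]>
t=4: <C=((λx. 1) ((λp. -4) -3)), E=∅, K=[fun]>
t=5: <C=(λx. 1), E=∅, K=[arg :: fun]>
t=6: <C=((λp. -4) -3), E=∅, K=[fun :: fun]>
t=7: <C=(λp. -4), E=∅, K=[arg :: fun :: fun]>
t=8: <C=-3, E=∅, K=[fun :: fun :: fun]>
t=9: <C=-4, E={p↦-3}, K=[fun :: fun]>
t=10: <C=1, E={x↦-4}, K=[fun]>
t=11: <C=1, E={q↦1}, K=∅>
→ final value 1

Answer: 1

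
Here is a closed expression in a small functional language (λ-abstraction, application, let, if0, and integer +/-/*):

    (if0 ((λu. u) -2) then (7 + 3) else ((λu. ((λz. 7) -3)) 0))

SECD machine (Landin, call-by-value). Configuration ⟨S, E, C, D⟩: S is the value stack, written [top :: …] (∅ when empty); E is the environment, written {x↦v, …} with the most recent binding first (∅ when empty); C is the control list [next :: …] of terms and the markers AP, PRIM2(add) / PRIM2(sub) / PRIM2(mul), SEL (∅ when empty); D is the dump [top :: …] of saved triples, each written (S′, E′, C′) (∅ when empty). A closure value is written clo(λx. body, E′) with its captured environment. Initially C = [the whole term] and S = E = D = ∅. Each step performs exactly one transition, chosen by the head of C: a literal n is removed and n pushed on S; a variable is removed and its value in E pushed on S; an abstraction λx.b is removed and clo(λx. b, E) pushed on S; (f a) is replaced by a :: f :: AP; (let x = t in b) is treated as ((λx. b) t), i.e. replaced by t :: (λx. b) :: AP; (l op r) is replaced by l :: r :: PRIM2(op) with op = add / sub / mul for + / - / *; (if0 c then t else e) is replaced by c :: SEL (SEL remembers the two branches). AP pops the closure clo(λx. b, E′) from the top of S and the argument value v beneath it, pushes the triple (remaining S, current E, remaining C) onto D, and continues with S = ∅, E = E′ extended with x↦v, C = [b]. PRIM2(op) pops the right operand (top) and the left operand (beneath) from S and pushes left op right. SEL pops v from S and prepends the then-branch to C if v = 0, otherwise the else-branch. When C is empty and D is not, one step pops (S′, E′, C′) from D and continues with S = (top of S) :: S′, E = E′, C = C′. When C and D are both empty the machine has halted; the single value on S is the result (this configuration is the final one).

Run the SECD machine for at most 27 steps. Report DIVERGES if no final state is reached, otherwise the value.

step 0: <S=∅, E=∅, C=[(if0 ((λu. u) -2) then (7 + 3) else ((λu. ((λz. 7) -3)) 0))], D=∅>
step 1: <S=∅, E=∅, C=[((λu. u) -2) :: SEL], D=∅>
step 2: <S=∅, E=∅, C=[-2 :: (λu. u) :: AP :: SEL], D=∅>
step 3: <S=[-2], E=∅, C=[(λu. u) :: AP :: SEL], D=∅>
step 4: <S=[clo(λu. u, ∅) :: -2], E=∅, C=[AP :: SEL], D=∅>
step 5: <S=∅, E={u↦-2}, C=[u], D=[(∅, ∅, [SEL])]>
step 6: <S=[-2], E={u↦-2}, C=∅, D=[(∅, ∅, [SEL])]>
step 7: <S=[-2], E=∅, C=[SEL], D=∅>
step 8: <S=∅, E=∅, C=[((λu. ((λz. 7) -3)) 0)], D=∅>
step 9: <S=∅, E=∅, C=[0 :: (λu. ((λz. 7) -3)) :: AP], D=∅>
step 10: <S=[0], E=∅, C=[(λu. ((λz. 7) -3)) :: AP], D=∅>
step 11: <S=[clo(λu. ((λz. 7) -3), ∅) :: 0], E=∅, C=[AP], D=∅>
step 12: <S=∅, E={u↦0}, C=[((λz. 7) -3)], D=[(∅, ∅, ∅)]>
step 13: <S=∅, E={u↦0}, C=[-3 :: (λz. 7) :: AP], D=[(∅, ∅, ∅)]>
step 14: <S=[-3], E={u↦0}, C=[(λz. 7) :: AP], D=[(∅, ∅, ∅)]>
step 15: <S=[clo(λz. 7, {u↦0}) :: -3], E={u↦0}, C=[AP], D=[(∅, ∅, ∅)]>
step 16: <S=∅, E={z↦-3, u↦0}, C=[7], D=[(∅, {u↦0}, ∅) :: (∅, ∅, ∅)]>
step 17: <S=[7], E={z↦-3, u↦0}, C=∅, D=[(∅, {u↦0}, ∅) :: (∅, ∅, ∅)]>
step 18: <S=[7], E={u↦0}, C=∅, D=[(∅, ∅, ∅)]>
step 19: <S=[7], E=∅, C=∅, D=∅>
→ final value 7

Answer: 7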